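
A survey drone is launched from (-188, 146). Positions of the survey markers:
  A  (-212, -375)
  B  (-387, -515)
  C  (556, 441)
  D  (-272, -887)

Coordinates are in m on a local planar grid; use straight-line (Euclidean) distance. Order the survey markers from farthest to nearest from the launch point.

Distances from the launch point:
D (-272, -887): 1036.4 m
C (556, 441): 800.4 m
B (-387, -515): 690.3 m
A (-212, -375): 521.6 m

D, C, B, A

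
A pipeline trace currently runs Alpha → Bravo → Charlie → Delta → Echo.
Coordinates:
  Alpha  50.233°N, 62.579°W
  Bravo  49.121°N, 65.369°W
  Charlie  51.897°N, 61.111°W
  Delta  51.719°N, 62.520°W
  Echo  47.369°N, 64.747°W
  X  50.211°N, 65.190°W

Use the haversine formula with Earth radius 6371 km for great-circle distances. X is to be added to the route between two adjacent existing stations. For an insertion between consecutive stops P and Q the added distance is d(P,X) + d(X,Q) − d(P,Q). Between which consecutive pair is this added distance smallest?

between Bravo and Charlie

Added distance for inserting X between each consecutive pair:
Alpha–Bravo: 71.9 km
Bravo–Charlie: 32.0 km
Charlie–Delta: 493.4 km
Delta–Echo: 59.2 km
Smallest added distance is 32.0 km, inserting between Bravo and Charlie.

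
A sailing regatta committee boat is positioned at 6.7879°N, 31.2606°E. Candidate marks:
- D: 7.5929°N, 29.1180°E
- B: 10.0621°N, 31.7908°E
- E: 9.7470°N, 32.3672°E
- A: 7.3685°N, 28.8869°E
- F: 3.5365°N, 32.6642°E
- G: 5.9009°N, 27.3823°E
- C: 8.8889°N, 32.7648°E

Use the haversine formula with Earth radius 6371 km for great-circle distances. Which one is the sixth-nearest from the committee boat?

Distances from the committee boat (6.7879°N, 31.2606°E):
D: 252.8 km
A: 269.8 km
C: 286.4 km
E: 350.8 km
B: 368.7 km
F: 393.5 km
G: 439.8 km
The sixth-nearest is F at 393.5 km.

F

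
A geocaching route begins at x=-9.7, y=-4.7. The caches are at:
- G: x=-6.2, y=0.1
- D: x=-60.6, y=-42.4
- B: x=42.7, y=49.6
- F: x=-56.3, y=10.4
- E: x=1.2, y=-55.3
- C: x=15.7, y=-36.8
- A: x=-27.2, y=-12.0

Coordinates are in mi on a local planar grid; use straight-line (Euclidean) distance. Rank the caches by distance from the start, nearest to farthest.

Computing each straight-line distance from x=-9.7, y=-4.7:
G x=-6.2, y=0.1: 5.9 mi
A x=-27.2, y=-12.0: 19.0 mi
C x=15.7, y=-36.8: 40.9 mi
F x=-56.3, y=10.4: 49.0 mi
E x=1.2, y=-55.3: 51.8 mi
D x=-60.6, y=-42.4: 63.3 mi
B x=42.7, y=49.6: 75.5 mi

G, A, C, F, E, D, B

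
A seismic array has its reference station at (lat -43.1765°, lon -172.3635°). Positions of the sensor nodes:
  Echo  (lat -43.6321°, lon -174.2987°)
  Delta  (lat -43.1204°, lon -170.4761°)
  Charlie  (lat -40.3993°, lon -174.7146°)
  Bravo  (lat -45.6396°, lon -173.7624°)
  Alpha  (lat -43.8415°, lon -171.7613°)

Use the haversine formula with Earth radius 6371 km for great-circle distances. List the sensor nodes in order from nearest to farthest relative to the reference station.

Alpha, Delta, Echo, Bravo, Charlie

Computing each great-circle distance from (lat -43.1765°, lon -172.3635°):
Alpha (lat -43.8415°, lon -171.7613°): 88.5 km
Delta (lat -43.1204°, lon -170.4761°): 153.2 km
Echo (lat -43.6321°, lon -174.2987°): 164.3 km
Bravo (lat -45.6396°, lon -173.7624°): 295.6 km
Charlie (lat -40.3993°, lon -174.7146°): 365.1 km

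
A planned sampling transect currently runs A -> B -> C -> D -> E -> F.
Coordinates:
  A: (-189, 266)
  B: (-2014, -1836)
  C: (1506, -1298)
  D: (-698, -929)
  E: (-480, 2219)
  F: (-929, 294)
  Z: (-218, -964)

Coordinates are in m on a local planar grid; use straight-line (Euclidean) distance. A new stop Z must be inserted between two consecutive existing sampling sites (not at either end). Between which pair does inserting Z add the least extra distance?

Added distance for inserting Z between each consecutive pair:
A–B: 443.1 m
B–C: 191.7 m
C–D: 2.7 m
D–E: 519.5 m
E–F: 2662.1 m
Smallest added distance is 2.7 m, inserting between C and D.

between C and D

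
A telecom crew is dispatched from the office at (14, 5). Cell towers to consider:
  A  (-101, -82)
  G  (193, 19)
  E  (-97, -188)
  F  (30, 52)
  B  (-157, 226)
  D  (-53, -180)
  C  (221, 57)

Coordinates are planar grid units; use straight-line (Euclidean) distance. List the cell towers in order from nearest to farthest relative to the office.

Distances from the office:
F (30, 52): 49.6
A (-101, -82): 144.2
G (193, 19): 179.5
D (-53, -180): 196.8
C (221, 57): 213.4
E (-97, -188): 222.6
B (-157, 226): 279.4

F, A, G, D, C, E, B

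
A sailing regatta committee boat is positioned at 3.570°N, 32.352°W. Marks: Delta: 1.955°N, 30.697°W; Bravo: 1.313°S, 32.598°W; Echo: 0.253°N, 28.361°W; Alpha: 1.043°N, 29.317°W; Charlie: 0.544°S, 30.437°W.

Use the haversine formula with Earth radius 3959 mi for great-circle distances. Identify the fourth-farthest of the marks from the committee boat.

Alpha

Distances from the committee boat (3.570°N, 32.352°W):
Echo: 358.4 mi
Bravo: 337.8 mi
Charlie: 313.5 mi
Alpha: 272.7 mi
Delta: 159.7 mi
The fourth-farthest is Alpha at 272.7 mi.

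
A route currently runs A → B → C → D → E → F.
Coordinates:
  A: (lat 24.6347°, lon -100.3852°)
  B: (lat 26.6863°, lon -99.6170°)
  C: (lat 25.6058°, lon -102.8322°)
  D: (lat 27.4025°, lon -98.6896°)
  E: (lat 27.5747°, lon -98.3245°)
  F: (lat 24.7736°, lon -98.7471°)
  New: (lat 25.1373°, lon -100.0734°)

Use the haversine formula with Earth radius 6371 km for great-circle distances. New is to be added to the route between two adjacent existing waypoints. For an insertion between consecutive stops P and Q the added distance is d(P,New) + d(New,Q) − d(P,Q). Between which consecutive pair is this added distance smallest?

Added distance for inserting New between each consecutive pair:
A–B: 1.5 km
B–C: 117.5 km
C–D: 111.2 km
D–E: 568.6 km
E–F: 147.6 km
Smallest added distance is 1.5 km, inserting between A and B.

between A and B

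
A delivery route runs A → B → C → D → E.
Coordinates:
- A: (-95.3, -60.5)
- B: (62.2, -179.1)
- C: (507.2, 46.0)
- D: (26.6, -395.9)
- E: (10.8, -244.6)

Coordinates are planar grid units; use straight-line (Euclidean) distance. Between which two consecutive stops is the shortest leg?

Leg distances:
A→B: 197.2
B→C: 498.7
C→D: 652.9
D→E: 152.1
The shortest leg is D–E at 152.1.

D–E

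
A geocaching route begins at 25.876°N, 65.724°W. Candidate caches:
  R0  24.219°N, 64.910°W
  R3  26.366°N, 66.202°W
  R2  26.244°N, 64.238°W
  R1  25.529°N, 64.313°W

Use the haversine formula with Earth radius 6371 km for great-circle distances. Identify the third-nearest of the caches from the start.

R2

Distances from the start (25.876°N, 65.724°W):
R3: 72.4 km
R1: 146.5 km
R2: 154.0 km
R0: 201.7 km
The third-nearest is R2 at 154.0 km.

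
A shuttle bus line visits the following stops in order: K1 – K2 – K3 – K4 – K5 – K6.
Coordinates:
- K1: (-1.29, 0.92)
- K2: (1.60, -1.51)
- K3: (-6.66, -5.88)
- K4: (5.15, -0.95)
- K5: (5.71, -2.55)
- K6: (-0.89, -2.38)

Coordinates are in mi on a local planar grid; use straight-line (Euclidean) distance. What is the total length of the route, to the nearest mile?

Leg distances:
K1→K2: 3.8 mi  (cumulative 3.8 mi)
K2→K3: 9.3 mi  (cumulative 13.1 mi)
K3→K4: 12.8 mi  (cumulative 25.9 mi)
K4→K5: 1.7 mi  (cumulative 27.6 mi)
K5→K6: 6.6 mi  (cumulative 34.2 mi)
Total route length ≈ 34 mi.

34 mi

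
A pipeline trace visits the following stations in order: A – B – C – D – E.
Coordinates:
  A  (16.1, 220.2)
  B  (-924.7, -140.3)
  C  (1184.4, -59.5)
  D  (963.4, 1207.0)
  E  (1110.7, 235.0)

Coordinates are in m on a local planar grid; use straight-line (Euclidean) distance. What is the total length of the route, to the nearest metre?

Leg distances:
A→B: 1007.5 m  (cumulative 1007.5 m)
B→C: 2110.6 m  (cumulative 3118.2 m)
C→D: 1285.6 m  (cumulative 4403.8 m)
D→E: 983.1 m  (cumulative 5386.9 m)
Total route length ≈ 5387 m.

5387 m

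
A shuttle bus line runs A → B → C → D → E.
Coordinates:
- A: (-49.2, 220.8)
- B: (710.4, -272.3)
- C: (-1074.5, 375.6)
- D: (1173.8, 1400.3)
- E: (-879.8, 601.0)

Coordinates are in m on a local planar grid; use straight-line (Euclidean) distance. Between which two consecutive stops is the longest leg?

Leg distances:
A→B: 905.6 m
B→C: 1898.9 m
C→D: 2470.8 m
D→E: 2203.7 m
The longest leg is C–D at 2470.8 m.

C–D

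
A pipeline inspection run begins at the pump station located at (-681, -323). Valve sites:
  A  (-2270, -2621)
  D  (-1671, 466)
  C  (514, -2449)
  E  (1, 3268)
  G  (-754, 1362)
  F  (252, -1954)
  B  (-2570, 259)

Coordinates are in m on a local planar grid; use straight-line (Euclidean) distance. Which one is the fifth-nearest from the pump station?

C

Distances from the pump station ((-681, -323)):
D: 1265.9 m
G: 1686.6 m
F: 1879.0 m
B: 1976.6 m
C: 2438.8 m
A: 2793.9 m
E: 3655.2 m
The fifth-nearest is C at 2438.8 m.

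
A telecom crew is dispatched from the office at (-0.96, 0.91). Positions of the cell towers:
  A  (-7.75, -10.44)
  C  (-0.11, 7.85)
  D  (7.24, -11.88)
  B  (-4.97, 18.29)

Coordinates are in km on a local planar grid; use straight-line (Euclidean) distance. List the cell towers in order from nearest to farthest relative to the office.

C, A, D, B

Computing each straight-line distance from (-0.96, 0.91):
C (-0.11, 7.85): 7.0 km
A (-7.75, -10.44): 13.2 km
D (7.24, -11.88): 15.2 km
B (-4.97, 18.29): 17.8 km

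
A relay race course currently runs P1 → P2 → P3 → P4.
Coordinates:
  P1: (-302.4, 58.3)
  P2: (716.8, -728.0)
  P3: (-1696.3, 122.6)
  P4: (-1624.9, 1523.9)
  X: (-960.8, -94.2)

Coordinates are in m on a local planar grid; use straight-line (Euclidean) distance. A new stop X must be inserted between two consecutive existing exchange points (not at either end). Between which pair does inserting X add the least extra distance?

between P2 and P3

Added distance for inserting X between each consecutive pair:
P1–P2: 1181.9 m
P2–P3: 1.5 m
P3–P4: 1112.7 m
Smallest added distance is 1.5 m, inserting between P2 and P3.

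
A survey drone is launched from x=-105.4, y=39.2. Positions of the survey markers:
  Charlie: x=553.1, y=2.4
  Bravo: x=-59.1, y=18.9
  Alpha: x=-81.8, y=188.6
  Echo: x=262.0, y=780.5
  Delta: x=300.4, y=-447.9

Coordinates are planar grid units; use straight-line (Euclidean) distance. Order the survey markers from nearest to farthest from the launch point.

Computing each straight-line distance from x=-105.4, y=39.2:
Bravo x=-59.1, y=18.9: 50.6
Alpha x=-81.8, y=188.6: 151.3
Delta x=300.4, y=-447.9: 634.0
Charlie x=553.1, y=2.4: 659.5
Echo x=262.0, y=780.5: 827.4

Bravo, Alpha, Delta, Charlie, Echo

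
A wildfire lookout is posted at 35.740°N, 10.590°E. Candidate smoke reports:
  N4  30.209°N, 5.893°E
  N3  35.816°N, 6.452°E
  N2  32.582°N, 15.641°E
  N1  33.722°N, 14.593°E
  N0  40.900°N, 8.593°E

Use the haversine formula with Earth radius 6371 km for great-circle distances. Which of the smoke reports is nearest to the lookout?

N3

Distance to each, sorted:
N3: 373.4 km
N1: 429.1 km
N2: 582.3 km
N0: 599.6 km
N4: 754.9 km
The nearest is N3 at 373.4 km.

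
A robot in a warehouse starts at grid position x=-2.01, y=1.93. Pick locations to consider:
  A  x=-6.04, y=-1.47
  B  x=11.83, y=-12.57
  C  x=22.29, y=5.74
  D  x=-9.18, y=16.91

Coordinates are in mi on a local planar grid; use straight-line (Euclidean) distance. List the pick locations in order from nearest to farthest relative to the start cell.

A, D, B, C

Distances from the start cell:
A x=-6.04, y=-1.47: 5.3 mi
D x=-9.18, y=16.91: 16.6 mi
B x=11.83, y=-12.57: 20.0 mi
C x=22.29, y=5.74: 24.6 mi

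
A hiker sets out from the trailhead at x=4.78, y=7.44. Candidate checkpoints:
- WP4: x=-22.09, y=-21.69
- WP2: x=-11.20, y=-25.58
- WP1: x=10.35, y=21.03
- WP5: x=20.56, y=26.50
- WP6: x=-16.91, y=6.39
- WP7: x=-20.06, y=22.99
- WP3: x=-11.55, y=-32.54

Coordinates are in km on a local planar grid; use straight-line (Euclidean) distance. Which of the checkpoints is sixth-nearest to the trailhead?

WP4

Distances from the trailhead (x=4.78, y=7.44):
WP1: 14.7 km
WP6: 21.7 km
WP5: 24.7 km
WP7: 29.3 km
WP2: 36.7 km
WP4: 39.6 km
WP3: 43.2 km
The sixth-nearest is WP4 at 39.6 km.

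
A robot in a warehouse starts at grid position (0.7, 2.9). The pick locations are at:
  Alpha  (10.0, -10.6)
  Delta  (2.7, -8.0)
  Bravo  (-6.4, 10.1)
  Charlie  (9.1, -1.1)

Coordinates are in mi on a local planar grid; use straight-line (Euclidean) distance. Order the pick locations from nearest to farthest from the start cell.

Computing each straight-line distance from (0.7, 2.9):
Charlie (9.1, -1.1): 9.3 mi
Bravo (-6.4, 10.1): 10.1 mi
Delta (2.7, -8.0): 11.1 mi
Alpha (10.0, -10.6): 16.4 mi

Charlie, Bravo, Delta, Alpha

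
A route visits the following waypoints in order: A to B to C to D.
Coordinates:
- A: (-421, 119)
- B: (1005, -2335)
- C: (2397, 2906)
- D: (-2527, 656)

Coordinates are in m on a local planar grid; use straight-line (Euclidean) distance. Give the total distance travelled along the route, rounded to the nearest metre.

13675 m

Leg distances:
A→B: 2838.2 m  (cumulative 2838.2 m)
B→C: 5422.7 m  (cumulative 8260.9 m)
C→D: 5413.7 m  (cumulative 13674.7 m)
Total route length ≈ 13675 m.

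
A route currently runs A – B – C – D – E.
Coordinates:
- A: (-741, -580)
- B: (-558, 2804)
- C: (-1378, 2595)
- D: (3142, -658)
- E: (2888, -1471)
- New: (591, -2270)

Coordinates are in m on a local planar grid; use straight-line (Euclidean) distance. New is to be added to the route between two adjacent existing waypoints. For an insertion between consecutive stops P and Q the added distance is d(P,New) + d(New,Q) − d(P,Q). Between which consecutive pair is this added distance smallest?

Added distance for inserting New between each consecutive pair:
A–B: 3965.3 m
B–C: 9604.6 m
C–D: 2697.1 m
D–E: 4597.9 m
Smallest added distance is 2697.1 m, inserting between C and D.

between C and D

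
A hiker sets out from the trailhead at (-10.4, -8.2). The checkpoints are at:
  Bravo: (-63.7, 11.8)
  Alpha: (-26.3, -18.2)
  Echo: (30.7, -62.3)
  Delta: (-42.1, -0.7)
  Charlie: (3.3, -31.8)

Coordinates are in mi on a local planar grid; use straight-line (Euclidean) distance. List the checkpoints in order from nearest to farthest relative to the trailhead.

Distance from the trailhead at (-10.4, -8.2) to each:
Alpha (-26.3, -18.2): 18.8 mi
Charlie (3.3, -31.8): 27.3 mi
Delta (-42.1, -0.7): 32.6 mi
Bravo (-63.7, 11.8): 56.9 mi
Echo (30.7, -62.3): 67.9 mi

Alpha, Charlie, Delta, Bravo, Echo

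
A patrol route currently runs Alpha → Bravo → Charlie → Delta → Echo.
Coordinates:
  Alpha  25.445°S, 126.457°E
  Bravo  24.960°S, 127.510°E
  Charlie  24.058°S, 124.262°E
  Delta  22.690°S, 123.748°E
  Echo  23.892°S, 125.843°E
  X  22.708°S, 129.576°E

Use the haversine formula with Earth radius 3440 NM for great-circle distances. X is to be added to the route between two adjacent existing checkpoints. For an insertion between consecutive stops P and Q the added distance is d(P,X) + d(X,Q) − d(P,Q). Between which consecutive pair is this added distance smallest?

Added distance for inserting X between each consecutive pair:
Alpha–Bravo: 349.4 NM
Bravo–Charlie: 294.8 NM
Charlie–Delta: 539.7 NM
Delta–Echo: 404.3 NM
Smallest added distance is 294.8 NM, inserting between Bravo and Charlie.

between Bravo and Charlie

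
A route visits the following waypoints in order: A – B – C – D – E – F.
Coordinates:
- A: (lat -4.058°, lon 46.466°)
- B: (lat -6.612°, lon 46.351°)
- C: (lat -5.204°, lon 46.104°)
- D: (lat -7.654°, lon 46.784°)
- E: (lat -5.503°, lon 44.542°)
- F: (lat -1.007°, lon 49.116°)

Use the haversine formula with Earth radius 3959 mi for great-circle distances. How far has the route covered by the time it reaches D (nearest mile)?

Leg distances:
A→B: 176.7 mi  (cumulative 176.7 mi)
B→C: 98.8 mi  (cumulative 275.4 mi)
C→D: 175.6 mi  (cumulative 451.0 mi)
Cumulative distance at D ≈ 451 mi.

451 mi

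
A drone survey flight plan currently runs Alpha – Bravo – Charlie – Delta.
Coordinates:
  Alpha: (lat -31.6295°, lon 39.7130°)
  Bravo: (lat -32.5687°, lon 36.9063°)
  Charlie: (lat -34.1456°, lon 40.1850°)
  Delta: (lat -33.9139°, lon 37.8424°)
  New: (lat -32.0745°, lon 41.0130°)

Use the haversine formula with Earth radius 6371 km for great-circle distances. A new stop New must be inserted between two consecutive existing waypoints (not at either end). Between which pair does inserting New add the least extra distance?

Added distance for inserting New between each consecutive pair:
Alpha–Bravo: 237.9 km
Bravo–Charlie: 281.3 km
Charlie–Delta: 385.0 km
Smallest added distance is 237.9 km, inserting between Alpha and Bravo.

between Alpha and Bravo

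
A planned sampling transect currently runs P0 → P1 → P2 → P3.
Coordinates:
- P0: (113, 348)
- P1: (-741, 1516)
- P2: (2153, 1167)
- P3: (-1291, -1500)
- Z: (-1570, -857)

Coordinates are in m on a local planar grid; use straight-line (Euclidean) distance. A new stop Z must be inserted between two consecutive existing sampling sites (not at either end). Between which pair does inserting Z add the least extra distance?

Added distance for inserting Z between each consecutive pair:
P0–P1: 3136.6 m
P1–P2: 3836.3 m
P2–P3: 582.6 m
Smallest added distance is 582.6 m, inserting between P2 and P3.

between P2 and P3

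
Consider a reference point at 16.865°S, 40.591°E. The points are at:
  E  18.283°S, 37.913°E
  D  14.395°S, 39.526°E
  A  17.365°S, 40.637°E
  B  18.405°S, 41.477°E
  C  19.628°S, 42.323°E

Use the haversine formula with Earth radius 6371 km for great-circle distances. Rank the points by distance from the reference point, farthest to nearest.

Distances from the reference point:
C 19.628°S, 42.323°E: 357.5 km
E 18.283°S, 37.913°E: 324.7 km
D 14.395°S, 39.526°E: 297.4 km
B 18.405°S, 41.477°E: 195.3 km
A 17.365°S, 40.637°E: 55.8 km

C, E, D, B, A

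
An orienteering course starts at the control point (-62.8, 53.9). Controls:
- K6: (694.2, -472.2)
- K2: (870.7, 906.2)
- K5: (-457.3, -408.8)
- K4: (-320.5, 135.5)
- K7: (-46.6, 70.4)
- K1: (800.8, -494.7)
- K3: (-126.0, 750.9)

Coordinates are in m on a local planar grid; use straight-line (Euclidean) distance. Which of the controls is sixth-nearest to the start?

K1

Distance to each, sorted:
K7: 23.1 m
K4: 270.3 m
K5: 608.0 m
K3: 699.9 m
K6: 921.9 m
K1: 1023.1 m
K2: 1264.1 m
The sixth-nearest is K1 at 1023.1 m.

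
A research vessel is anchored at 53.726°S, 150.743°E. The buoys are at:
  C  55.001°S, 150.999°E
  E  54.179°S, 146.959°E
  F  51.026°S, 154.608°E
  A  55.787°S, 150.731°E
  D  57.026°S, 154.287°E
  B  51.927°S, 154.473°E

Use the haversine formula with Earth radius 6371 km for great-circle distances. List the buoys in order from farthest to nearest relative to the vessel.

Distances from the vessel:
D 57.026°S, 154.287°E: 429.7 km
F 51.026°S, 154.608°E: 398.6 km
B 51.927°S, 154.473°E: 320.6 km
E 54.179°S, 146.959°E: 252.6 km
A 55.787°S, 150.731°E: 229.2 km
C 55.001°S, 150.999°E: 142.7 km

D, F, B, E, A, C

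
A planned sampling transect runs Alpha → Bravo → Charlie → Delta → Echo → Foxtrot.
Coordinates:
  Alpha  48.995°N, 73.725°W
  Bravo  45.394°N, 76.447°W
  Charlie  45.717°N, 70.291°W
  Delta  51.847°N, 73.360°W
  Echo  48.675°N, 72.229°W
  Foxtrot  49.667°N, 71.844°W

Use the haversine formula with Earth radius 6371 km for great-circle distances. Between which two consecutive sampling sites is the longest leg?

Charlie–Delta

Leg distances:
Alpha→Bravo: 450.1 km
Bravo→Charlie: 480.5 km
Charlie→Delta: 717.6 km
Delta→Echo: 361.7 km
Echo→Foxtrot: 113.8 km
The longest leg is Charlie–Delta at 717.6 km.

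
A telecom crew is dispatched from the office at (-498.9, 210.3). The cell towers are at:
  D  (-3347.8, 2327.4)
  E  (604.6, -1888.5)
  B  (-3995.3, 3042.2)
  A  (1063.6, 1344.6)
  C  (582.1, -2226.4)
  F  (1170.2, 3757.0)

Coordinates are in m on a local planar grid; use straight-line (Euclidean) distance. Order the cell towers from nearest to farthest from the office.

Distances from the office:
A (1063.6, 1344.6): 1930.8 m
E (604.6, -1888.5): 2371.2 m
C (582.1, -2226.4): 2665.7 m
D (-3347.8, 2327.4): 3549.4 m
F (1170.2, 3757.0): 3919.8 m
B (-3995.3, 3042.2): 4499.4 m

A, E, C, D, F, B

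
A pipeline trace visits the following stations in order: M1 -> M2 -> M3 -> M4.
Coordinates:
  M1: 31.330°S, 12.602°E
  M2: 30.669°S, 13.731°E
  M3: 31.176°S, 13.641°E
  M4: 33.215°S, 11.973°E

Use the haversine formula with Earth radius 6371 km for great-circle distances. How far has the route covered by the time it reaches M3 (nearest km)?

Leg distances:
M1→M2: 130.3 km  (cumulative 130.3 km)
M2→M3: 57.0 km  (cumulative 187.3 km)
Cumulative distance at M3 ≈ 187 km.

187 km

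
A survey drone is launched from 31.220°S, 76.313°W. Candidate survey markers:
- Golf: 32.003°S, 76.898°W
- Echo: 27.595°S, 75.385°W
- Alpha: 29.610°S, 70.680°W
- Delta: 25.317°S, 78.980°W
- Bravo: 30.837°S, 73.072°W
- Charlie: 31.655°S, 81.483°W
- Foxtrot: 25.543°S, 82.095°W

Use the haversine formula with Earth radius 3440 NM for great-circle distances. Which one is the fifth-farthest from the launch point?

Distances from the launch point (31.220°S, 76.313°W):
Foxtrot: 457.5 NM
Delta: 381.4 NM
Alpha: 307.2 NM
Charlie: 266.1 NM
Echo: 223.0 NM
Bravo: 168.3 NM
Golf: 55.7 NM
The fifth-farthest is Echo at 223.0 NM.

Echo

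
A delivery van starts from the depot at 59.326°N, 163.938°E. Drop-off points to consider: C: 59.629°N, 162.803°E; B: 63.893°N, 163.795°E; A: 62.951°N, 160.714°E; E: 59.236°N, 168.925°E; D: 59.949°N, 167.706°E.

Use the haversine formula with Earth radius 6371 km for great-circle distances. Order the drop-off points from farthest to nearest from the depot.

Distances from the depot:
B 63.893°N, 163.795°E: 507.9 km
A 62.951°N, 160.714°E: 438.5 km
E 59.236°N, 168.925°E: 283.4 km
D 59.949°N, 167.706°E: 222.8 km
C 59.629°N, 162.803°E: 72.4 km

B, A, E, D, C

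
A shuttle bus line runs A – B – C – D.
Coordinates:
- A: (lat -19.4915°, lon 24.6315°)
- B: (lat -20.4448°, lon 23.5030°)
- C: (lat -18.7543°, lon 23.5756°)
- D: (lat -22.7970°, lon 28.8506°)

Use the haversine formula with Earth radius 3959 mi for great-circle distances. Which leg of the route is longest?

Leg distances:
A→B: 98.5 mi
B→C: 116.9 mi
C→D: 440.6 mi
The longest leg is C–D at 440.6 mi.

C–D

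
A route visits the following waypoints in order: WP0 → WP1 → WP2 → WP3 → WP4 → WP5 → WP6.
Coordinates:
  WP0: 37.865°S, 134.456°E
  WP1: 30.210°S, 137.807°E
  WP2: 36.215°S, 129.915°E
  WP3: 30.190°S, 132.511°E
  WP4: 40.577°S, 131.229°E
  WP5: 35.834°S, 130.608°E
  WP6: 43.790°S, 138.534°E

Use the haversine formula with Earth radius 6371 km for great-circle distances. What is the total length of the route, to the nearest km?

5413 km

Leg distances:
WP0→WP1: 905.3 km  (cumulative 905.3 km)
WP1→WP2: 991.7 km  (cumulative 1897.0 km)
WP2→WP3: 712.1 km  (cumulative 2609.1 km)
WP3→WP4: 1160.8 km  (cumulative 3769.9 km)
WP4→WP5: 530.2 km  (cumulative 4300.0 km)
WP5→WP6: 1112.8 km  (cumulative 5412.9 km)
Total route length ≈ 5413 km.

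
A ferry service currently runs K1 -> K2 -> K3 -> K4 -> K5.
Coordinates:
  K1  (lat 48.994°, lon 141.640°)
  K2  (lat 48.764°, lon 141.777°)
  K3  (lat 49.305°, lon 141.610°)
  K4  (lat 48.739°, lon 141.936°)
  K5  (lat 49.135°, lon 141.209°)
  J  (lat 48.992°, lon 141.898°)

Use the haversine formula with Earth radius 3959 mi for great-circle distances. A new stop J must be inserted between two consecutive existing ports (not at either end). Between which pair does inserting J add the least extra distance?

Added distance for inserting J between each consecutive pair:
K1–K2: 11.3 mi
K2–K3: 3.8 mi
K3–K4: 1.0 mi
K4–K5: 7.4 mi
Smallest added distance is 1.0 mi, inserting between K3 and K4.

between K3 and K4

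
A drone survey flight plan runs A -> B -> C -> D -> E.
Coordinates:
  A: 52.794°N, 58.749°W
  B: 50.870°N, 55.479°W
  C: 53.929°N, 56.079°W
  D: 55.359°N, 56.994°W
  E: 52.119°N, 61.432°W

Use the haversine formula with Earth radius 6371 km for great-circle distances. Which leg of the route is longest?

D–E

Leg distances:
A→B: 310.2 km
B→C: 342.6 km
C→D: 169.6 km
D→E: 463.5 km
The longest leg is D–E at 463.5 km.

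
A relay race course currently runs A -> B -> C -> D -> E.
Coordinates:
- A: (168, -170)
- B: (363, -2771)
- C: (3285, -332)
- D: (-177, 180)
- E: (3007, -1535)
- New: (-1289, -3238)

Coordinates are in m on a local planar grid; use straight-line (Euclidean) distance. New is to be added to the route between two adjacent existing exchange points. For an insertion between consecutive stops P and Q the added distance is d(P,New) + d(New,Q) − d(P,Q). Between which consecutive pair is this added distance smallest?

between A and B

Added distance for inserting New between each consecutive pair:
A–B: 2504.8 m
B–C: 3329.7 m
C–D: 5513.8 m
D–E: 4599.1 m
Smallest added distance is 2504.8 m, inserting between A and B.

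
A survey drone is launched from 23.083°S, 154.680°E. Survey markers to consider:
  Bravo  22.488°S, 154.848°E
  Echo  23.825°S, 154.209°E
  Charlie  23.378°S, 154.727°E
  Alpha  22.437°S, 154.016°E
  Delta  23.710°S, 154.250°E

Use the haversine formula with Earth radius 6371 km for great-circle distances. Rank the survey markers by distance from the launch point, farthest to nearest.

Alpha, Echo, Delta, Bravo, Charlie

Distances from the launch point:
Alpha 22.437°S, 154.016°E: 99.0 km
Echo 23.825°S, 154.209°E: 95.5 km
Delta 23.710°S, 154.250°E: 82.4 km
Bravo 22.488°S, 154.848°E: 68.4 km
Charlie 23.378°S, 154.727°E: 33.2 km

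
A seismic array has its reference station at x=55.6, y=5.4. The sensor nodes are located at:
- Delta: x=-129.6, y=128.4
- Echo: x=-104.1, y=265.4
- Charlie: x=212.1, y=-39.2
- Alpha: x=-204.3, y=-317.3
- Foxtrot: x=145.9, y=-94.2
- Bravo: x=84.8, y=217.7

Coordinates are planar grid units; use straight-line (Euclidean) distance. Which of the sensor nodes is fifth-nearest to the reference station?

Echo

Distance to each, sorted:
Foxtrot: 134.4
Charlie: 162.7
Bravo: 214.3
Delta: 222.3
Echo: 305.1
Alpha: 414.3
The fifth-nearest is Echo at 305.1.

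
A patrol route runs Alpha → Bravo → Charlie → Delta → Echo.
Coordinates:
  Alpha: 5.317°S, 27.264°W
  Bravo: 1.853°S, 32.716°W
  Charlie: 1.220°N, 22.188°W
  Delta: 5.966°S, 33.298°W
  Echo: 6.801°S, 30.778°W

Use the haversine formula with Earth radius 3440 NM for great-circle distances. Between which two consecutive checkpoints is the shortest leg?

Leg distances:
Alpha→Bravo: 387.2 NM
Bravo→Charlie: 658.4 NM
Charlie→Delta: 793.6 NM
Delta→Echo: 158.5 NM
The shortest leg is Delta–Echo at 158.5 NM.

Delta–Echo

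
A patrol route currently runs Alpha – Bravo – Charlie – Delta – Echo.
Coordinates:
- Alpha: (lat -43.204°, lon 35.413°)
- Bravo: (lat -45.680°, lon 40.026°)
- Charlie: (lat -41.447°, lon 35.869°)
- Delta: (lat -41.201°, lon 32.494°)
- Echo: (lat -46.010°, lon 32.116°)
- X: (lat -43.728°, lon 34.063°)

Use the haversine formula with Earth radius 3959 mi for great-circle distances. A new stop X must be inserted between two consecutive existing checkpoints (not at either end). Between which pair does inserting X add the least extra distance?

Added distance for inserting X between each consecutive pair:
Alpha–Bravo: 114.5 mi
Bravo–Charlie: 145.9 mi
Charlie–Delta: 198.5 mi
Delta–Echo: 43.5 mi
Smallest added distance is 43.5 mi, inserting between Delta and Echo.

between Delta and Echo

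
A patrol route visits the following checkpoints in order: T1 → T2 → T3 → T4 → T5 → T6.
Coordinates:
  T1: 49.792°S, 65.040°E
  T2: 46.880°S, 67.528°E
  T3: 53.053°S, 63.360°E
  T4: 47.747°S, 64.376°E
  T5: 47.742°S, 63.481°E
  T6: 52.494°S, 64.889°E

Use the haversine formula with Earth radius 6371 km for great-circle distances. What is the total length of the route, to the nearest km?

Leg distances:
T1→T2: 372.3 km  (cumulative 372.3 km)
T2→T3: 748.0 km  (cumulative 1120.4 km)
T3→T4: 594.4 km  (cumulative 1714.7 km)
T4→T5: 66.9 km  (cumulative 1781.6 km)
T5→T6: 537.8 km  (cumulative 2319.5 km)
Total route length ≈ 2319 km.

2319 km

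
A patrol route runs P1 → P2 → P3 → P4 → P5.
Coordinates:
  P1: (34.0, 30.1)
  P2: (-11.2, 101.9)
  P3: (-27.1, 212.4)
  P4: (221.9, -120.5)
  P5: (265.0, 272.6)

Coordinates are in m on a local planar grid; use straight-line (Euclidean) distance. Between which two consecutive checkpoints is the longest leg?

Leg distances:
P1→P2: 84.8 m
P2→P3: 111.6 m
P3→P4: 415.7 m
P4→P5: 395.5 m
The longest leg is P3–P4 at 415.7 m.

P3–P4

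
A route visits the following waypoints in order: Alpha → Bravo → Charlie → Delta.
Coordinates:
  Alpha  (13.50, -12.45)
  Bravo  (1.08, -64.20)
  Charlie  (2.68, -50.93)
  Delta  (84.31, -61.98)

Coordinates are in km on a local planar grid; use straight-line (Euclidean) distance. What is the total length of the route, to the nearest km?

Leg distances:
Alpha→Bravo: 53.2 km  (cumulative 53.2 km)
Bravo→Charlie: 13.4 km  (cumulative 66.6 km)
Charlie→Delta: 82.4 km  (cumulative 149.0 km)
Total route length ≈ 149 km.

149 km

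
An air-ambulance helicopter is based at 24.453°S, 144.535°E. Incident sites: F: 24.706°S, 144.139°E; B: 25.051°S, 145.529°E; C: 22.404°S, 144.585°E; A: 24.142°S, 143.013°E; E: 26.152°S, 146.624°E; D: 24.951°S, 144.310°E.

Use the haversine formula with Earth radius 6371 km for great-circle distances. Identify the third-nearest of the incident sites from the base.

Distances from the base (24.453°S, 144.535°E):
F: 48.9 km
D: 59.9 km
B: 120.4 km
A: 158.1 km
C: 227.9 km
E: 282.5 km
The third-nearest is B at 120.4 km.

B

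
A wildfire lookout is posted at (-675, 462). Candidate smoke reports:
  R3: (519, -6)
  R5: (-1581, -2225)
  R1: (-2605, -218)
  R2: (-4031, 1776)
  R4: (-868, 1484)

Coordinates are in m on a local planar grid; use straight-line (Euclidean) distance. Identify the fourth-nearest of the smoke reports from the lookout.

Distance to each, sorted:
R4: 1040.1 m
R3: 1282.4 m
R1: 2046.3 m
R5: 2835.6 m
R2: 3604.1 m
The fourth-nearest is R5 at 2835.6 m.

R5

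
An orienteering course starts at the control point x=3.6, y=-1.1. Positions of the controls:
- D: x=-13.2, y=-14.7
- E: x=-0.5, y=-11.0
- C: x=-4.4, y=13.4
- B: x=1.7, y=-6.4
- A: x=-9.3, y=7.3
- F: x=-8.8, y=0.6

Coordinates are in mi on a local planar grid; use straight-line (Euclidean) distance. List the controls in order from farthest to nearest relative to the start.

D, C, A, F, E, B

Distances from the start:
D x=-13.2, y=-14.7: 21.6 mi
C x=-4.4, y=13.4: 16.6 mi
A x=-9.3, y=7.3: 15.4 mi
F x=-8.8, y=0.6: 12.5 mi
E x=-0.5, y=-11.0: 10.7 mi
B x=1.7, y=-6.4: 5.6 mi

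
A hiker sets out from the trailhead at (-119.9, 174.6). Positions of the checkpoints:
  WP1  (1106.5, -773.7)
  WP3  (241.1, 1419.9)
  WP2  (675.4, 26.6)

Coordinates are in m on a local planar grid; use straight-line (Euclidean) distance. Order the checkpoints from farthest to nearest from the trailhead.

Computing each straight-line distance from (-119.9, 174.6):
WP1 (1106.5, -773.7): 1550.3 m
WP3 (241.1, 1419.9): 1296.6 m
WP2 (675.4, 26.6): 809.0 m

WP1, WP3, WP2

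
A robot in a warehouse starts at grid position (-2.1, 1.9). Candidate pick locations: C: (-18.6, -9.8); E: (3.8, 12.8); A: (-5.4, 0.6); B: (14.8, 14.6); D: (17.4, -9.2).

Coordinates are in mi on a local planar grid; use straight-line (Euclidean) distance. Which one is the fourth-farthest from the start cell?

Distance to each, sorted:
D: 22.4 mi
B: 21.1 mi
C: 20.2 mi
E: 12.4 mi
A: 3.5 mi
The fourth-farthest is E at 12.4 mi.

E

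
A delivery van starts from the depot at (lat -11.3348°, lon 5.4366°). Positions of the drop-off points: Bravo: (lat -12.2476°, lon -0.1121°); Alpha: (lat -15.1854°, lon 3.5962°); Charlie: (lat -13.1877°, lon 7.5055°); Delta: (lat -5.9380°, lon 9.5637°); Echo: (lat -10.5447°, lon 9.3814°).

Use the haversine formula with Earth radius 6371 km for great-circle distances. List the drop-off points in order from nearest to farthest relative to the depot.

Distances from the depot:
Charlie (lat -13.1877°, lon 7.5055°): 304.9 km
Echo (lat -10.5447°, lon 9.3814°): 439.5 km
Alpha (lat -15.1854°, lon 3.5962°): 472.2 km
Bravo (lat -12.2476°, lon -0.1121°): 612.4 km
Delta (lat -5.9380°, lon 9.5637°): 752.2 km

Charlie, Echo, Alpha, Bravo, Delta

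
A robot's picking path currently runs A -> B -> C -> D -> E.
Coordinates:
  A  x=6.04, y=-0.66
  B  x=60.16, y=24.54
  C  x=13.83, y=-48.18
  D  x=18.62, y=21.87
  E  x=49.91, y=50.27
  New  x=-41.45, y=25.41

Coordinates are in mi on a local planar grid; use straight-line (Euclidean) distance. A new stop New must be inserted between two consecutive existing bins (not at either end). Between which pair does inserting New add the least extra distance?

Added distance for inserting New between each consecutive pair:
A–B: 96.1 mi
B–C: 107.4 mi
C–D: 82.0 mi
D–E: 112.6 mi
Smallest added distance is 82.0 mi, inserting between C and D.

between C and D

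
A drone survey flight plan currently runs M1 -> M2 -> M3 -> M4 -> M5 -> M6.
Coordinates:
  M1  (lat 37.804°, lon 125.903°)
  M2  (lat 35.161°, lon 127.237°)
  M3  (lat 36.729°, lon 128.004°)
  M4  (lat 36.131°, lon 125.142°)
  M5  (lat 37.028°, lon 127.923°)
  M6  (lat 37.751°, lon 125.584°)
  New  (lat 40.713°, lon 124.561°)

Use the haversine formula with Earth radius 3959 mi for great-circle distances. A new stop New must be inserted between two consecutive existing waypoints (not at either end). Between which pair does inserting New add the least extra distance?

between M5 and M6

Added distance for inserting New between each consecutive pair:
M1–M2: 426.7 mi
M2–M3: 625.8 mi
M3–M4: 485.7 mi
M4–M5: 464.1 mi
M5–M6: 386.3 mi
Smallest added distance is 386.3 mi, inserting between M5 and M6.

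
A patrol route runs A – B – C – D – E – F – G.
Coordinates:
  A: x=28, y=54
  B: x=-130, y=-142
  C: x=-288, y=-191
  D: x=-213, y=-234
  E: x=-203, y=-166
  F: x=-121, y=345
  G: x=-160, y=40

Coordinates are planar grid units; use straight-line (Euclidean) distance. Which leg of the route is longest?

E–F

Leg distances:
A→B: 251.8
B→C: 165.4
C→D: 86.5
D→E: 68.7
E→F: 517.5
F→G: 307.5
The longest leg is E–F at 517.5.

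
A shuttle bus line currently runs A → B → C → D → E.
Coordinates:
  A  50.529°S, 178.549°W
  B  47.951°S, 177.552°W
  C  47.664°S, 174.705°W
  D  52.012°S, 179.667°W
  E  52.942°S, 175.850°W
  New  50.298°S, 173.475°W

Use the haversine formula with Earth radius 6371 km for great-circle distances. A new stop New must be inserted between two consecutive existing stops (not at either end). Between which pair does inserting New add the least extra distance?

between C and D

Added distance for inserting New between each consecutive pair:
A–B: 459.7 km
B–C: 486.4 km
C–D: 178.1 km
D–E: 530.0 km
Smallest added distance is 178.1 km, inserting between C and D.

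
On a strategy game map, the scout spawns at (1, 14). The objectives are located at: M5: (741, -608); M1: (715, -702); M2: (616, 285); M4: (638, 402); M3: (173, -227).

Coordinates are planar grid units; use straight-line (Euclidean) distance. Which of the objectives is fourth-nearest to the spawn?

M5

Distance to each, sorted:
M3: 296.1
M2: 672.1
M4: 745.9
M5: 966.7
M1: 1011.2
The fourth-nearest is M5 at 966.7.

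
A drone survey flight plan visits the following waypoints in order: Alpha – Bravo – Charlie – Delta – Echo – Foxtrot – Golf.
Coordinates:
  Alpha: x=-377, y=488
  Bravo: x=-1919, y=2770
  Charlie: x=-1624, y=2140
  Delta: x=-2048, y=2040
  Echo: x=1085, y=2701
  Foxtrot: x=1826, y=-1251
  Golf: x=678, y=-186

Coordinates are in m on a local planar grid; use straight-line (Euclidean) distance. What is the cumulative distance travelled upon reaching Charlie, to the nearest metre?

Leg distances:
Alpha→Bravo: 2754.1 m  (cumulative 2754.1 m)
Bravo→Charlie: 695.6 m  (cumulative 3449.8 m)
Cumulative distance at Charlie ≈ 3450 m.

3450 m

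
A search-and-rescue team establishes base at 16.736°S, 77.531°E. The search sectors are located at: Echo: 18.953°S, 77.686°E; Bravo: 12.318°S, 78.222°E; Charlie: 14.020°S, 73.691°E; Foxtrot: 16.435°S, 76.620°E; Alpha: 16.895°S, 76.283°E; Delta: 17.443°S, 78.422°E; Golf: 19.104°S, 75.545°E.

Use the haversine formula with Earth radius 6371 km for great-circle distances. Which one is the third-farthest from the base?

Golf

Distance to each, sorted:
Charlie: 510.6 km
Bravo: 496.9 km
Golf: 336.9 km
Echo: 247.1 km
Alpha: 134.0 km
Delta: 123.1 km
Foxtrot: 102.7 km
The third-farthest is Golf at 336.9 km.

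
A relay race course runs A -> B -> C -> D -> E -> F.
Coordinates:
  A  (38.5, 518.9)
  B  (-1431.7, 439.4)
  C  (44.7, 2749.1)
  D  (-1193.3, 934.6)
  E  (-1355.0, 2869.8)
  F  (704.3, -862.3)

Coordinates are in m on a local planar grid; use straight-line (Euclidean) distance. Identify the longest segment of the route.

Leg distances:
A→B: 1472.3 m
B→C: 2741.3 m
C→D: 2196.6 m
D→E: 1941.9 m
E→F: 4262.5 m
The longest leg is E–F at 4262.5 m.

E–F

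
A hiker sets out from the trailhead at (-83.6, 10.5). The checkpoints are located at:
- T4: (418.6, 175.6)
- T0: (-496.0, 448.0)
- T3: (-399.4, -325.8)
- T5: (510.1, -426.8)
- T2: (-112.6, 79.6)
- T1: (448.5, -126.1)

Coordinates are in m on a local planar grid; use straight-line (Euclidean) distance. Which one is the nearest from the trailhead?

T2

Distance to each, sorted:
T2: 74.9 m
T3: 461.3 m
T4: 528.6 m
T1: 549.4 m
T0: 601.2 m
T5: 737.4 m
The nearest is T2 at 74.9 m.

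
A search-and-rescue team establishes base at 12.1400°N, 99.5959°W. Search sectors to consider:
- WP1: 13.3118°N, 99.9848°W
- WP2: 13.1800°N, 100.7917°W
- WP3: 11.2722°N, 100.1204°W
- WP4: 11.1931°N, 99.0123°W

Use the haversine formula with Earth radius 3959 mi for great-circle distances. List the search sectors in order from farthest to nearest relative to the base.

Distances from the base:
WP2 13.1800°N, 100.7917°W: 108.0 mi
WP1 13.3118°N, 99.9848°W: 85.1 mi
WP4 11.1931°N, 99.0123°W: 76.4 mi
WP3 11.2722°N, 100.1204°W: 69.7 mi

WP2, WP1, WP4, WP3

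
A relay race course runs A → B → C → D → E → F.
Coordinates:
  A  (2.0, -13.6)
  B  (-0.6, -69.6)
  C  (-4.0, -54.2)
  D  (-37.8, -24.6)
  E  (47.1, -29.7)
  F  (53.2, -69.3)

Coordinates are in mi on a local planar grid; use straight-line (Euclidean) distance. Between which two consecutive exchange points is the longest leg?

D–E

Leg distances:
A→B: 56.1 mi
B→C: 15.8 mi
C→D: 44.9 mi
D→E: 85.1 mi
E→F: 40.1 mi
The longest leg is D–E at 85.1 mi.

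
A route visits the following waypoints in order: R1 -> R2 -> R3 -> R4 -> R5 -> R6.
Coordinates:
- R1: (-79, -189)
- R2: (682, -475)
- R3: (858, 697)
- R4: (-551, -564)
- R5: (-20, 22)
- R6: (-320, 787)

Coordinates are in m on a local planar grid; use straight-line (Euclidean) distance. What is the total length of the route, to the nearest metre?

Leg distances:
R1→R2: 813.0 m  (cumulative 813.0 m)
R2→R3: 1185.1 m  (cumulative 1998.1 m)
R3→R4: 1890.9 m  (cumulative 3889.0 m)
R4→R5: 790.8 m  (cumulative 4679.8 m)
R5→R6: 821.7 m  (cumulative 5501.5 m)
Total route length ≈ 5501 m.

5501 m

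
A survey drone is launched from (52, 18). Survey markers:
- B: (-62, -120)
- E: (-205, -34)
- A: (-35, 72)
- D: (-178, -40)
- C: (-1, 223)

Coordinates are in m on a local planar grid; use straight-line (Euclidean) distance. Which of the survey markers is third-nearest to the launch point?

C

Distances from the launch point ((52, 18)):
A: 102.4 m
B: 179.0 m
C: 211.7 m
D: 237.2 m
E: 262.2 m
The third-nearest is C at 211.7 m.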